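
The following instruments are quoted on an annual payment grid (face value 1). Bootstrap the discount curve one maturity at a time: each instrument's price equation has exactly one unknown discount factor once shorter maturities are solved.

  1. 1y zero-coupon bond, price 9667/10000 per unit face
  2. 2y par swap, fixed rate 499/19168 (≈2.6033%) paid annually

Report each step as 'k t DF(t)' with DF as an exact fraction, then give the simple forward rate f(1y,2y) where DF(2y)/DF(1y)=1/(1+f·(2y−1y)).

step 1 [1y] zero: DF = P = 9667/10000 ≈ 0.966700
step 2 [2y] swap r/1=499/19168: DF=(1 − 499/19168·(0.966700))/(1+499/19168) = 9501/10000 ≈ 0.950100

1 1 9667/10000
2 2 9501/10000
f(1y,2y) = ((9667/10000)/(9501/10000) − 1)/(1) = 166/9501 ≈ 1.7472%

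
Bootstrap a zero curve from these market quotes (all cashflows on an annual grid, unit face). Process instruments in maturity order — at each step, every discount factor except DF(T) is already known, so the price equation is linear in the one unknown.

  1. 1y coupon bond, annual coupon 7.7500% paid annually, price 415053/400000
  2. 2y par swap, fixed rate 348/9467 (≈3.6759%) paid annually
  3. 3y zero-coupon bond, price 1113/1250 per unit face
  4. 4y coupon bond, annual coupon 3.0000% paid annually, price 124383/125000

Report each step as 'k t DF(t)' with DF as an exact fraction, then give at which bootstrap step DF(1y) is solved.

step 1 [1y] bond c/1=31/400: DF=(415053/400000 − 31/400·(0))/(1+31/400) = 963/1000 ≈ 0.963000
step 2 [2y] swap r/1=348/9467: DF=(1 − 348/9467·(0.963000))/(1+348/9467) = 1163/1250 ≈ 0.930400
step 3 [3y] zero: DF = P = 1113/1250 ≈ 0.890400
step 4 [4y] bond c/1=3/100: DF=(124383/125000 − 3/100·(0.963000+0.930400+0.890400))/(1+3/100) = 177/200 ≈ 0.885000

1 1 963/1000
2 2 1163/1250
3 3 1113/1250
4 4 177/200
DF(1y) is solved at step 1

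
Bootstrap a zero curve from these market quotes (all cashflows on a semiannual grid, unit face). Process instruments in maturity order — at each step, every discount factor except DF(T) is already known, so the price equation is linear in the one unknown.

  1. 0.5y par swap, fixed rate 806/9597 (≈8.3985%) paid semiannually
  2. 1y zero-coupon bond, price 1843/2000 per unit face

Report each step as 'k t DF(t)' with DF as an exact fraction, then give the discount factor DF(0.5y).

1 1/2 9597/10000
2 1 1843/2000
DF(0.5y) = 9597/10000 ≈ 0.959700

step 1 [0.5y] swap r/2=403/9597: DF=(1 − 403/9597·(0))/(1+403/9597) = 9597/10000 ≈ 0.959700
step 2 [1y] zero: DF = P = 1843/2000 ≈ 0.921500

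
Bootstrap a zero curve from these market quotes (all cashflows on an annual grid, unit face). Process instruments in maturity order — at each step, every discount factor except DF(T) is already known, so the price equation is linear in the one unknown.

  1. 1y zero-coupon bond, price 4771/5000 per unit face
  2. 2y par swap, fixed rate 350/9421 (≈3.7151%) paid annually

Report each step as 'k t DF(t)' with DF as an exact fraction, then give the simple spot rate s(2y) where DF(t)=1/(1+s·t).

1 1 4771/5000
2 2 93/100
s(2y) = (1/(93/100) − 1)/(2) = 7/186 ≈ 3.7634%

step 1 [1y] zero: DF = P = 4771/5000 ≈ 0.954200
step 2 [2y] swap r/1=350/9421: DF=(1 − 350/9421·(0.954200))/(1+350/9421) = 93/100 ≈ 0.930000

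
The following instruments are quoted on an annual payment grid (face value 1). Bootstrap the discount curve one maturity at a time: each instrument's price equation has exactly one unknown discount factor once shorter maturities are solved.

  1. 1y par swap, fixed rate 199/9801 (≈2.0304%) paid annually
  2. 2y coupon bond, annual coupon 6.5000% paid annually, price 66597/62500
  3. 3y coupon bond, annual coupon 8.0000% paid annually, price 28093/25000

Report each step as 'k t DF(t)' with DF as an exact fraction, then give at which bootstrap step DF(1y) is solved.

1 1 9801/10000
2 2 9407/10000
3 3 4491/5000
DF(1y) is solved at step 1

step 1 [1y] swap r/1=199/9801: DF=(1 − 199/9801·(0))/(1+199/9801) = 9801/10000 ≈ 0.980100
step 2 [2y] bond c/1=13/200: DF=(66597/62500 − 13/200·(0.980100))/(1+13/200) = 9407/10000 ≈ 0.940700
step 3 [3y] bond c/1=2/25: DF=(28093/25000 − 2/25·(0.980100+0.940700))/(1+2/25) = 4491/5000 ≈ 0.898200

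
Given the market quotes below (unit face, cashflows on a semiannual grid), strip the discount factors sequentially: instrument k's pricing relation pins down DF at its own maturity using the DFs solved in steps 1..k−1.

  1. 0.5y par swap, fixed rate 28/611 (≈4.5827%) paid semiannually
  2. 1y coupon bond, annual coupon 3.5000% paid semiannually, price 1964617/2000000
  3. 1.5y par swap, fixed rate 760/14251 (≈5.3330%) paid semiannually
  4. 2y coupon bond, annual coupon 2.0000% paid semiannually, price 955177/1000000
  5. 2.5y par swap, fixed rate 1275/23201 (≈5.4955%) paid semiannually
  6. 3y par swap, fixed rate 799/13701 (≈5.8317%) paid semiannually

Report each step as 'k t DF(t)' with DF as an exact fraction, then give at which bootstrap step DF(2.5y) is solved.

step 1 [0.5y] swap r/2=14/611: DF=(1 − 14/611·(0))/(1+14/611) = 611/625 ≈ 0.977600
step 2 [1y] bond c/2=7/400: DF=(1964617/2000000 − 7/400·(0.977600))/(1+7/400) = 4743/5000 ≈ 0.948600
step 3 [1.5y] swap r/2=380/14251: DF=(1 − 380/14251·(0.977600+0.948600))/(1+380/14251) = 231/250 ≈ 0.924000
step 4 [2y] bond c/2=1/100: DF=(955177/1000000 − 1/100·(0.977600+0.948600+0.924000))/(1+1/100) = 367/400 ≈ 0.917500
step 5 [2.5y] swap r/2=1275/46402: DF=(1 − 1275/46402·(0.977600+0.948600+0.924000+0.917500))/(1+1275/46402) = 349/400 ≈ 0.872500
step 6 [3y] swap r/2=799/27402: DF=(1 − 799/27402·(0.977600+0.948600+0.924000+0.917500+0.872500))/(1+799/27402) = 4201/5000 ≈ 0.840200

1 1/2 611/625
2 1 4743/5000
3 3/2 231/250
4 2 367/400
5 5/2 349/400
6 3 4201/5000
DF(2.5y) is solved at step 5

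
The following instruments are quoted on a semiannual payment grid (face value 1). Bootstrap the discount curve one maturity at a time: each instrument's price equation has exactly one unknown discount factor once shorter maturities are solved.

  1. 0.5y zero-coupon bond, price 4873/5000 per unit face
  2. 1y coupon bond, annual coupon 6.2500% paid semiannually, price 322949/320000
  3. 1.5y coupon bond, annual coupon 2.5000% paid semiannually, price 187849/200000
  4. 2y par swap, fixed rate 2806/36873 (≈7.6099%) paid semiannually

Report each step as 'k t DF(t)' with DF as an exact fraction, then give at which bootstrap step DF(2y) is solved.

step 1 [0.5y] zero: DF = P = 4873/5000 ≈ 0.974600
step 2 [1y] bond c/2=1/32: DF=(322949/320000 − 1/32·(0.974600))/(1+1/32) = 9491/10000 ≈ 0.949100
step 3 [1.5y] bond c/2=1/80: DF=(187849/200000 − 1/80·(0.974600+0.949100))/(1+1/80) = 9039/10000 ≈ 0.903900
step 4 [2y] swap r/2=1403/36873: DF=(1 − 1403/36873·(0.974600+0.949100+0.903900))/(1+1403/36873) = 8597/10000 ≈ 0.859700

1 1/2 4873/5000
2 1 9491/10000
3 3/2 9039/10000
4 2 8597/10000
DF(2y) is solved at step 4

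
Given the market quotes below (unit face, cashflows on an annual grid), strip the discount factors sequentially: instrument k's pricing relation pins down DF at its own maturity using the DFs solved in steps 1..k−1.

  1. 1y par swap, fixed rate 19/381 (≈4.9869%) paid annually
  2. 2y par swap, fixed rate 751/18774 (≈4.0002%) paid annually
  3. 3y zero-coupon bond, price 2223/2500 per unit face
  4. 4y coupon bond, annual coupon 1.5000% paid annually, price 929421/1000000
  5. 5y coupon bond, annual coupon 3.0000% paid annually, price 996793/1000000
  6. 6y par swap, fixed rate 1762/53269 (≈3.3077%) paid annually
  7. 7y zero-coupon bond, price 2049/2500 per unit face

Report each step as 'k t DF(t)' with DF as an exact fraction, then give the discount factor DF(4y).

step 1 [1y] swap r/1=19/381: DF=(1 − 19/381·(0))/(1+19/381) = 381/400 ≈ 0.952500
step 2 [2y] swap r/1=751/18774: DF=(1 − 751/18774·(0.952500))/(1+751/18774) = 9249/10000 ≈ 0.924900
step 3 [3y] zero: DF = P = 2223/2500 ≈ 0.889200
step 4 [4y] bond c/1=3/200: DF=(929421/1000000 − 3/200·(0.952500+0.924900+0.889200))/(1+3/200) = 2187/2500 ≈ 0.874800
step 5 [5y] bond c/1=3/100: DF=(996793/1000000 − 3/100·(0.952500+0.924900+0.889200+0.874800))/(1+3/100) = 8617/10000 ≈ 0.861700
step 6 [6y] swap r/1=1762/53269: DF=(1 − 1762/53269·(0.952500+0.924900+0.889200+0.874800+0.861700))/(1+1762/53269) = 4119/5000 ≈ 0.823800
step 7 [7y] zero: DF = P = 2049/2500 ≈ 0.819600

1 1 381/400
2 2 9249/10000
3 3 2223/2500
4 4 2187/2500
5 5 8617/10000
6 6 4119/5000
7 7 2049/2500
DF(4y) = 2187/2500 ≈ 0.874800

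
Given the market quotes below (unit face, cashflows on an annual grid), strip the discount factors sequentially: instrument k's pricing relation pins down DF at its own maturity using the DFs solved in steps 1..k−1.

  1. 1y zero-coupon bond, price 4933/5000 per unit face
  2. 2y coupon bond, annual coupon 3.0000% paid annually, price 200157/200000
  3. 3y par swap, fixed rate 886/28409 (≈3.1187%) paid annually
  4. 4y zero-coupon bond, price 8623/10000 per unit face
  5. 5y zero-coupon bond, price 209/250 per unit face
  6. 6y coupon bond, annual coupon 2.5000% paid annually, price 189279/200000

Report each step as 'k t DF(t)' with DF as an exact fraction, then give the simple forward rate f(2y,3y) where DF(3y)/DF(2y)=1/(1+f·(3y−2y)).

step 1 [1y] zero: DF = P = 4933/5000 ≈ 0.986600
step 2 [2y] bond c/1=3/100: DF=(200157/200000 − 3/100·(0.986600))/(1+3/100) = 9429/10000 ≈ 0.942900
step 3 [3y] swap r/1=886/28409: DF=(1 − 886/28409·(0.986600+0.942900))/(1+886/28409) = 4557/5000 ≈ 0.911400
step 4 [4y] zero: DF = P = 8623/10000 ≈ 0.862300
step 5 [5y] zero: DF = P = 209/250 ≈ 0.836000
step 6 [6y] bond c/1=1/40: DF=(189279/200000 − 1/40·(0.986600+0.942900+0.911400+0.862300+0.836000))/(1+1/40) = 4063/5000 ≈ 0.812600

1 1 4933/5000
2 2 9429/10000
3 3 4557/5000
4 4 8623/10000
5 5 209/250
6 6 4063/5000
f(2y,3y) = ((9429/10000)/(4557/5000) − 1)/(1) = 15/434 ≈ 3.4562%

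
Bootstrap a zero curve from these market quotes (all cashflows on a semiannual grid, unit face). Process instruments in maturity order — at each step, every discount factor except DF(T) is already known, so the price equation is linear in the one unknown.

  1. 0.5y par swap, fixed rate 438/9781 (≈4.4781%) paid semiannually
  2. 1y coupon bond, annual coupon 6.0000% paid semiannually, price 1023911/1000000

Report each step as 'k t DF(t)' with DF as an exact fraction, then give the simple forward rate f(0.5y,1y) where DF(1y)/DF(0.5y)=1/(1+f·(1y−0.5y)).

step 1 [0.5y] swap r/2=219/9781: DF=(1 − 219/9781·(0))/(1+219/9781) = 9781/10000 ≈ 0.978100
step 2 [1y] bond c/2=3/100: DF=(1023911/1000000 − 3/100·(0.978100))/(1+3/100) = 1207/1250 ≈ 0.965600

1 1/2 9781/10000
2 1 1207/1250
f(0.5y,1y) = ((9781/10000)/(1207/1250) − 1)/(1/2) = 125/4828 ≈ 2.5891%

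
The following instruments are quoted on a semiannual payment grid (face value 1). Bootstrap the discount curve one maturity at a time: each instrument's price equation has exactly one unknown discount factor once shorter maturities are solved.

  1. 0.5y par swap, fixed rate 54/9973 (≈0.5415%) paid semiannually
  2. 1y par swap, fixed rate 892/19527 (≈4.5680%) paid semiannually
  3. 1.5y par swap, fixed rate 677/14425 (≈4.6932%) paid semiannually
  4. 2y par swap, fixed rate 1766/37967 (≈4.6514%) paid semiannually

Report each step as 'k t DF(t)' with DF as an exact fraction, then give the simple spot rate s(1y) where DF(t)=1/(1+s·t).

1 1/2 9973/10000
2 1 4777/5000
3 3/2 9323/10000
4 2 9117/10000
s(1y) = (1/(4777/5000) − 1)/(1) = 223/4777 ≈ 4.6682%

step 1 [0.5y] swap r/2=27/9973: DF=(1 − 27/9973·(0))/(1+27/9973) = 9973/10000 ≈ 0.997300
step 2 [1y] swap r/2=446/19527: DF=(1 − 446/19527·(0.997300))/(1+446/19527) = 4777/5000 ≈ 0.955400
step 3 [1.5y] swap r/2=677/28850: DF=(1 − 677/28850·(0.997300+0.955400))/(1+677/28850) = 9323/10000 ≈ 0.932300
step 4 [2y] swap r/2=883/37967: DF=(1 − 883/37967·(0.997300+0.955400+0.932300))/(1+883/37967) = 9117/10000 ≈ 0.911700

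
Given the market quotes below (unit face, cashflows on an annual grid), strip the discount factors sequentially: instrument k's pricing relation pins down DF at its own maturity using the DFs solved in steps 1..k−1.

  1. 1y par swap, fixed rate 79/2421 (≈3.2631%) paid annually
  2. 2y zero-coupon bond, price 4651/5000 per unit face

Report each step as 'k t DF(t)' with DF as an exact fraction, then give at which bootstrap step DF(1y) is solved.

1 1 2421/2500
2 2 4651/5000
DF(1y) is solved at step 1

step 1 [1y] swap r/1=79/2421: DF=(1 − 79/2421·(0))/(1+79/2421) = 2421/2500 ≈ 0.968400
step 2 [2y] zero: DF = P = 4651/5000 ≈ 0.930200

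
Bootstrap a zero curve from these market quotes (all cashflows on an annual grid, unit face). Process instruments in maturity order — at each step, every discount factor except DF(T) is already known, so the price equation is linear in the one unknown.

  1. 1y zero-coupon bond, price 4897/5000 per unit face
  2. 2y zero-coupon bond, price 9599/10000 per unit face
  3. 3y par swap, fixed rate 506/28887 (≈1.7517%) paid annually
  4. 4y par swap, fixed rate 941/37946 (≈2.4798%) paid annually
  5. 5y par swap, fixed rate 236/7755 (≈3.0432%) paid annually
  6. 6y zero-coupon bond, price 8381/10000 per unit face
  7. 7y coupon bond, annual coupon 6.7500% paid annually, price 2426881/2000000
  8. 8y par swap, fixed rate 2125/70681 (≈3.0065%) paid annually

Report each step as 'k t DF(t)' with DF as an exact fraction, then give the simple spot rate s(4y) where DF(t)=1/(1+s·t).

1 1 4897/5000
2 2 9599/10000
3 3 4747/5000
4 4 9059/10000
5 5 1073/1250
6 6 8381/10000
7 7 1579/2000
8 8 63/80
s(4y) = (1/(9059/10000) − 1)/(4) = 941/36236 ≈ 2.5969%

step 1 [1y] zero: DF = P = 4897/5000 ≈ 0.979400
step 2 [2y] zero: DF = P = 9599/10000 ≈ 0.959900
step 3 [3y] swap r/1=506/28887: DF=(1 − 506/28887·(0.979400+0.959900))/(1+506/28887) = 4747/5000 ≈ 0.949400
step 4 [4y] swap r/1=941/37946: DF=(1 − 941/37946·(0.979400+0.959900+0.949400))/(1+941/37946) = 9059/10000 ≈ 0.905900
step 5 [5y] swap r/1=236/7755: DF=(1 − 236/7755·(0.979400+0.959900+0.949400+0.905900))/(1+236/7755) = 1073/1250 ≈ 0.858400
step 6 [6y] zero: DF = P = 8381/10000 ≈ 0.838100
step 7 [7y] bond c/1=27/400: DF=(2426881/2000000 − 27/400·(0.979400+0.959900+0.949400+0.905900+0.858400+0.838100))/(1+27/400) = 1579/2000 ≈ 0.789500
step 8 [8y] swap r/1=2125/70681: DF=(1 − 2125/70681·(0.979400+0.959900+0.949400+0.905900+0.858400+0.838100+0.789500))/(1+2125/70681) = 63/80 ≈ 0.787500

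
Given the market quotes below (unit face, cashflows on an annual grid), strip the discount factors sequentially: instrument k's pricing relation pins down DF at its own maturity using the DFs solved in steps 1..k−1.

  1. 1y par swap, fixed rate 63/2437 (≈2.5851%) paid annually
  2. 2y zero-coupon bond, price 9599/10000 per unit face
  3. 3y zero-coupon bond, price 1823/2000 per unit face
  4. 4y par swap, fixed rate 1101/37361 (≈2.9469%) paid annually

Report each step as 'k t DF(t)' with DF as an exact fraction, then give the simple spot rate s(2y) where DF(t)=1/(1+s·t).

1 1 2437/2500
2 2 9599/10000
3 3 1823/2000
4 4 8899/10000
s(2y) = (1/(9599/10000) − 1)/(2) = 401/19198 ≈ 2.0888%

step 1 [1y] swap r/1=63/2437: DF=(1 − 63/2437·(0))/(1+63/2437) = 2437/2500 ≈ 0.974800
step 2 [2y] zero: DF = P = 9599/10000 ≈ 0.959900
step 3 [3y] zero: DF = P = 1823/2000 ≈ 0.911500
step 4 [4y] swap r/1=1101/37361: DF=(1 − 1101/37361·(0.974800+0.959900+0.911500))/(1+1101/37361) = 8899/10000 ≈ 0.889900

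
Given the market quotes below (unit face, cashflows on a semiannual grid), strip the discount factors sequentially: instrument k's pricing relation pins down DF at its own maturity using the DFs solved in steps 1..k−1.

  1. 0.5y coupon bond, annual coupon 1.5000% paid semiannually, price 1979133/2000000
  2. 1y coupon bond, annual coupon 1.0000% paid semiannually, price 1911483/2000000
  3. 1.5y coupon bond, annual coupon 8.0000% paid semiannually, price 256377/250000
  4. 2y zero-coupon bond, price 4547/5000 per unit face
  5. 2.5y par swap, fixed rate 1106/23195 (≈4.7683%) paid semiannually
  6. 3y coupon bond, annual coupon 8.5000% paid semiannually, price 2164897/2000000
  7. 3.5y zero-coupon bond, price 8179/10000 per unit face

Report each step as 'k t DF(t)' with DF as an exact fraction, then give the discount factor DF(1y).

step 1 [0.5y] bond c/2=3/400: DF=(1979133/2000000 − 3/400·(0))/(1+3/400) = 4911/5000 ≈ 0.982200
step 2 [1y] bond c/2=1/200: DF=(1911483/2000000 − 1/200·(0.982200))/(1+1/200) = 9461/10000 ≈ 0.946100
step 3 [1.5y] bond c/2=1/25: DF=(256377/250000 − 1/25·(0.982200+0.946100))/(1+1/25) = 9119/10000 ≈ 0.911900
step 4 [2y] zero: DF = P = 4547/5000 ≈ 0.909400
step 5 [2.5y] swap r/2=553/23195: DF=(1 − 553/23195·(0.982200+0.946100+0.911900+0.909400))/(1+553/23195) = 4447/5000 ≈ 0.889400
step 6 [3y] bond c/2=17/400: DF=(2164897/2000000 − 17/400·(0.982200+0.946100+0.911900+0.909400+0.889400))/(1+17/400) = 2123/2500 ≈ 0.849200
step 7 [3.5y] zero: DF = P = 8179/10000 ≈ 0.817900

1 1/2 4911/5000
2 1 9461/10000
3 3/2 9119/10000
4 2 4547/5000
5 5/2 4447/5000
6 3 2123/2500
7 7/2 8179/10000
DF(1y) = 9461/10000 ≈ 0.946100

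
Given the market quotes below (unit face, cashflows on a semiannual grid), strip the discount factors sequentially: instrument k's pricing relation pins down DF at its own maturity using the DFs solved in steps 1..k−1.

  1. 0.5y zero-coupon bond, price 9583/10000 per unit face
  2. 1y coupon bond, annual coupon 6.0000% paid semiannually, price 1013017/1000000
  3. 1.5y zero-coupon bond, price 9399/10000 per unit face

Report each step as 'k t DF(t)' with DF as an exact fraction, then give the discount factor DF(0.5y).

step 1 [0.5y] zero: DF = P = 9583/10000 ≈ 0.958300
step 2 [1y] bond c/2=3/100: DF=(1013017/1000000 − 3/100·(0.958300))/(1+3/100) = 2389/2500 ≈ 0.955600
step 3 [1.5y] zero: DF = P = 9399/10000 ≈ 0.939900

1 1/2 9583/10000
2 1 2389/2500
3 3/2 9399/10000
DF(0.5y) = 9583/10000 ≈ 0.958300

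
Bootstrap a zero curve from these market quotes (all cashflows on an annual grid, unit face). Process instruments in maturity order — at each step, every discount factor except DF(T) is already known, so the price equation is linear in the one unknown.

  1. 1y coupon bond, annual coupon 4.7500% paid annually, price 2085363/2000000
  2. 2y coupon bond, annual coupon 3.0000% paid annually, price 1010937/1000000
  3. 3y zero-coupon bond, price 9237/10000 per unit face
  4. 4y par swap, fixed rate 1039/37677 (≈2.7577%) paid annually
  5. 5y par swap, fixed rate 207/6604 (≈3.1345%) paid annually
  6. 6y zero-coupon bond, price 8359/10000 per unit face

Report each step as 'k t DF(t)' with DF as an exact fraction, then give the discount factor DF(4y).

step 1 [1y] bond c/1=19/400: DF=(2085363/2000000 − 19/400·(0))/(1+19/400) = 4977/5000 ≈ 0.995400
step 2 [2y] bond c/1=3/100: DF=(1010937/1000000 − 3/100·(0.995400))/(1+3/100) = 381/400 ≈ 0.952500
step 3 [3y] zero: DF = P = 9237/10000 ≈ 0.923700
step 4 [4y] swap r/1=1039/37677: DF=(1 − 1039/37677·(0.995400+0.952500+0.923700))/(1+1039/37677) = 8961/10000 ≈ 0.896100
step 5 [5y] swap r/1=207/6604: DF=(1 − 207/6604·(0.995400+0.952500+0.923700+0.896100))/(1+207/6604) = 8551/10000 ≈ 0.855100
step 6 [6y] zero: DF = P = 8359/10000 ≈ 0.835900

1 1 4977/5000
2 2 381/400
3 3 9237/10000
4 4 8961/10000
5 5 8551/10000
6 6 8359/10000
DF(4y) = 8961/10000 ≈ 0.896100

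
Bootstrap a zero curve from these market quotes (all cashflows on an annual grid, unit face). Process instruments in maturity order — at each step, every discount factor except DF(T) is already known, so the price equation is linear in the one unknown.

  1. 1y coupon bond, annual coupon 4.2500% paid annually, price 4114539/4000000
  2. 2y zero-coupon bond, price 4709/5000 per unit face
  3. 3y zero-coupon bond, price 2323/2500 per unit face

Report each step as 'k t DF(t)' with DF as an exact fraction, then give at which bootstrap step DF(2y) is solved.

step 1 [1y] bond c/1=17/400: DF=(4114539/4000000 − 17/400·(0))/(1+17/400) = 9867/10000 ≈ 0.986700
step 2 [2y] zero: DF = P = 4709/5000 ≈ 0.941800
step 3 [3y] zero: DF = P = 2323/2500 ≈ 0.929200

1 1 9867/10000
2 2 4709/5000
3 3 2323/2500
DF(2y) is solved at step 2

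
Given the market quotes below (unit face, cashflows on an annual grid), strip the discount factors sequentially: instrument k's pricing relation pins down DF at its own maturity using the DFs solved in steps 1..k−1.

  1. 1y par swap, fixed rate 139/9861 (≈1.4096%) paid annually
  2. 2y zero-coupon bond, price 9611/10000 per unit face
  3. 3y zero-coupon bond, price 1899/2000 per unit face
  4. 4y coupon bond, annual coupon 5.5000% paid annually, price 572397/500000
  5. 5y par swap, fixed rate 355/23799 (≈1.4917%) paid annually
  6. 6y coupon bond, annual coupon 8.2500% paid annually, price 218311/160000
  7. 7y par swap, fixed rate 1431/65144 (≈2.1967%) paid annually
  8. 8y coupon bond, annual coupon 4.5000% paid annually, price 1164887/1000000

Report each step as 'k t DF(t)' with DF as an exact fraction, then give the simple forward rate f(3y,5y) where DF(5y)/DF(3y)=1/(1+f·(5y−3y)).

1 1 9861/10000
2 2 9611/10000
3 3 1899/2000
4 4 9341/10000
5 5 929/1000
6 6 8977/10000
7 7 8569/10000
8 8 4171/5000
f(3y,5y) = ((1899/2000)/(929/1000) − 1)/(2) = 41/3716 ≈ 1.1033%

step 1 [1y] swap r/1=139/9861: DF=(1 − 139/9861·(0))/(1+139/9861) = 9861/10000 ≈ 0.986100
step 2 [2y] zero: DF = P = 9611/10000 ≈ 0.961100
step 3 [3y] zero: DF = P = 1899/2000 ≈ 0.949500
step 4 [4y] bond c/1=11/200: DF=(572397/500000 − 11/200·(0.986100+0.961100+0.949500))/(1+11/200) = 9341/10000 ≈ 0.934100
step 5 [5y] swap r/1=355/23799: DF=(1 − 355/23799·(0.986100+0.961100+0.949500+0.934100))/(1+355/23799) = 929/1000 ≈ 0.929000
step 6 [6y] bond c/1=33/400: DF=(218311/160000 − 33/400·(0.986100+0.961100+0.949500+0.934100+0.929000))/(1+33/400) = 8977/10000 ≈ 0.897700
step 7 [7y] swap r/1=1431/65144: DF=(1 − 1431/65144·(0.986100+0.961100+0.949500+0.934100+0.929000+0.897700))/(1+1431/65144) = 8569/10000 ≈ 0.856900
step 8 [8y] bond c/1=9/200: DF=(1164887/1000000 − 9/200·(0.986100+0.961100+0.949500+0.934100+0.929000+0.897700+0.856900))/(1+9/200) = 4171/5000 ≈ 0.834200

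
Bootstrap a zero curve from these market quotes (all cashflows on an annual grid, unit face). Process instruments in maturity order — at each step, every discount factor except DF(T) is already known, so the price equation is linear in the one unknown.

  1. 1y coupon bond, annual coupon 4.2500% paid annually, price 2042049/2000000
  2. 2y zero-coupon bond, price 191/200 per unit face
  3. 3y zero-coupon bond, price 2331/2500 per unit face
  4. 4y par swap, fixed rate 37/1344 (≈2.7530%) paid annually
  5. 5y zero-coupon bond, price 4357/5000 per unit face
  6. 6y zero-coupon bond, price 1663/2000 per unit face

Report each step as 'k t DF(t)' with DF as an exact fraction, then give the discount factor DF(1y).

1 1 4897/5000
2 2 191/200
3 3 2331/2500
4 4 2241/2500
5 5 4357/5000
6 6 1663/2000
DF(1y) = 4897/5000 ≈ 0.979400

step 1 [1y] bond c/1=17/400: DF=(2042049/2000000 − 17/400·(0))/(1+17/400) = 4897/5000 ≈ 0.979400
step 2 [2y] zero: DF = P = 191/200 ≈ 0.955000
step 3 [3y] zero: DF = P = 2331/2500 ≈ 0.932400
step 4 [4y] swap r/1=37/1344: DF=(1 − 37/1344·(0.979400+0.955000+0.932400))/(1+37/1344) = 2241/2500 ≈ 0.896400
step 5 [5y] zero: DF = P = 4357/5000 ≈ 0.871400
step 6 [6y] zero: DF = P = 1663/2000 ≈ 0.831500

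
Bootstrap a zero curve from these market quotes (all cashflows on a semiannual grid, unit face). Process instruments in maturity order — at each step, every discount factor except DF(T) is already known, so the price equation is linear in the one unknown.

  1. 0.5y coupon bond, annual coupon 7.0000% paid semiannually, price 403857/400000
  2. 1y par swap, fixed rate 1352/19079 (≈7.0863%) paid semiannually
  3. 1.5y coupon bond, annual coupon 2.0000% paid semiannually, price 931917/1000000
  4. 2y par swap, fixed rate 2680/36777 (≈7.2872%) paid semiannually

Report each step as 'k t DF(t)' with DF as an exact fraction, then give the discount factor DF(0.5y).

step 1 [0.5y] bond c/2=7/200: DF=(403857/400000 − 7/200·(0))/(1+7/200) = 1951/2000 ≈ 0.975500
step 2 [1y] swap r/2=676/19079: DF=(1 − 676/19079·(0.975500))/(1+676/19079) = 2331/2500 ≈ 0.932400
step 3 [1.5y] bond c/2=1/100: DF=(931917/1000000 − 1/100·(0.975500+0.932400))/(1+1/100) = 4519/5000 ≈ 0.903800
step 4 [2y] swap r/2=1340/36777: DF=(1 − 1340/36777·(0.975500+0.932400+0.903800))/(1+1340/36777) = 433/500 ≈ 0.866000

1 1/2 1951/2000
2 1 2331/2500
3 3/2 4519/5000
4 2 433/500
DF(0.5y) = 1951/2000 ≈ 0.975500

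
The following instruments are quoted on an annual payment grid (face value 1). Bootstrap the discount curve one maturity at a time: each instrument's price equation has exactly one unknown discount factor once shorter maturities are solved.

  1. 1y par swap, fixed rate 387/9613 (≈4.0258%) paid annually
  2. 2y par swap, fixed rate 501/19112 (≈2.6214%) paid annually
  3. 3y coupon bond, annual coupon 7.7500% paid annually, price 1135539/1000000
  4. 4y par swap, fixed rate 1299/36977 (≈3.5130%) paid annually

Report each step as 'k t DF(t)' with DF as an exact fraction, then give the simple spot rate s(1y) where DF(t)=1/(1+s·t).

1 1 9613/10000
2 2 9499/10000
3 3 2291/2500
4 4 8701/10000
s(1y) = (1/(9613/10000) − 1)/(1) = 387/9613 ≈ 4.0258%

step 1 [1y] swap r/1=387/9613: DF=(1 − 387/9613·(0))/(1+387/9613) = 9613/10000 ≈ 0.961300
step 2 [2y] swap r/1=501/19112: DF=(1 − 501/19112·(0.961300))/(1+501/19112) = 9499/10000 ≈ 0.949900
step 3 [3y] bond c/1=31/400: DF=(1135539/1000000 − 31/400·(0.961300+0.949900))/(1+31/400) = 2291/2500 ≈ 0.916400
step 4 [4y] swap r/1=1299/36977: DF=(1 − 1299/36977·(0.961300+0.949900+0.916400))/(1+1299/36977) = 8701/10000 ≈ 0.870100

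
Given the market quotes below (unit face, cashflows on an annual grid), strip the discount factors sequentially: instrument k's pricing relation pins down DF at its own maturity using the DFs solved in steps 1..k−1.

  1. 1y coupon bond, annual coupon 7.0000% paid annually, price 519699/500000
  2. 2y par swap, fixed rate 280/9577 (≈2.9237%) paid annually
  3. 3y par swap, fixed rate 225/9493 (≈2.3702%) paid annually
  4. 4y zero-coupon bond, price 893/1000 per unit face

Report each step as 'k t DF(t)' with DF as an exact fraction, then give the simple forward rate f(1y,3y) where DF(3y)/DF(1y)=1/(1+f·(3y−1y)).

step 1 [1y] bond c/1=7/100: DF=(519699/500000 − 7/100·(0))/(1+7/100) = 4857/5000 ≈ 0.971400
step 2 [2y] swap r/1=280/9577: DF=(1 − 280/9577·(0.971400))/(1+280/9577) = 118/125 ≈ 0.944000
step 3 [3y] swap r/1=225/9493: DF=(1 − 225/9493·(0.971400+0.944000))/(1+225/9493) = 373/400 ≈ 0.932500
step 4 [4y] zero: DF = P = 893/1000 ≈ 0.893000

1 1 4857/5000
2 2 118/125
3 3 373/400
4 4 893/1000
f(1y,3y) = ((4857/5000)/(373/400) − 1)/(2) = 389/18650 ≈ 2.0858%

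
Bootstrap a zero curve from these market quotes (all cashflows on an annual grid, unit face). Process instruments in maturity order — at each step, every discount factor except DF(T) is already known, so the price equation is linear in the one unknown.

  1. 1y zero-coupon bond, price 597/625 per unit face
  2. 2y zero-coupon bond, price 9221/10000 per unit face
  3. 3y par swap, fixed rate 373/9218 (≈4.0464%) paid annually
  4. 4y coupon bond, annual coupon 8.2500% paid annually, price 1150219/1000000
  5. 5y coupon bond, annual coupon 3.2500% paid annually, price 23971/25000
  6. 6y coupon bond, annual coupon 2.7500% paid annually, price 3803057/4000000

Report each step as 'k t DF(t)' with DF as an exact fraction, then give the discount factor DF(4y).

1 1 597/625
2 2 9221/10000
3 3 8881/10000
4 4 4259/5000
5 5 2037/2500
6 6 8067/10000
DF(4y) = 4259/5000 ≈ 0.851800

step 1 [1y] zero: DF = P = 597/625 ≈ 0.955200
step 2 [2y] zero: DF = P = 9221/10000 ≈ 0.922100
step 3 [3y] swap r/1=373/9218: DF=(1 − 373/9218·(0.955200+0.922100))/(1+373/9218) = 8881/10000 ≈ 0.888100
step 4 [4y] bond c/1=33/400: DF=(1150219/1000000 − 33/400·(0.955200+0.922100+0.888100))/(1+33/400) = 4259/5000 ≈ 0.851800
step 5 [5y] bond c/1=13/400: DF=(23971/25000 − 13/400·(0.955200+0.922100+0.888100+0.851800))/(1+13/400) = 2037/2500 ≈ 0.814800
step 6 [6y] bond c/1=11/400: DF=(3803057/4000000 − 11/400·(0.955200+0.922100+0.888100+0.851800+0.814800))/(1+11/400) = 8067/10000 ≈ 0.806700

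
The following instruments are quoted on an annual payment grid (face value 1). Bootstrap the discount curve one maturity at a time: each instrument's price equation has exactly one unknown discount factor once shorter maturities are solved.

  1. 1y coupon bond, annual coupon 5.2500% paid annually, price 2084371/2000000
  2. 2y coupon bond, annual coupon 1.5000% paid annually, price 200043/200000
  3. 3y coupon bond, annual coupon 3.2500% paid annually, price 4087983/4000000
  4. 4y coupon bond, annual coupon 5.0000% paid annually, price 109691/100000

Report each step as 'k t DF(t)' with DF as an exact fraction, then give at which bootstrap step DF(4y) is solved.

1 1 4951/5000
2 2 2427/2500
3 3 9281/10000
4 4 9071/10000
DF(4y) is solved at step 4

step 1 [1y] bond c/1=21/400: DF=(2084371/2000000 − 21/400·(0))/(1+21/400) = 4951/5000 ≈ 0.990200
step 2 [2y] bond c/1=3/200: DF=(200043/200000 − 3/200·(0.990200))/(1+3/200) = 2427/2500 ≈ 0.970800
step 3 [3y] bond c/1=13/400: DF=(4087983/4000000 − 13/400·(0.990200+0.970800))/(1+13/400) = 9281/10000 ≈ 0.928100
step 4 [4y] bond c/1=1/20: DF=(109691/100000 − 1/20·(0.990200+0.970800+0.928100))/(1+1/20) = 9071/10000 ≈ 0.907100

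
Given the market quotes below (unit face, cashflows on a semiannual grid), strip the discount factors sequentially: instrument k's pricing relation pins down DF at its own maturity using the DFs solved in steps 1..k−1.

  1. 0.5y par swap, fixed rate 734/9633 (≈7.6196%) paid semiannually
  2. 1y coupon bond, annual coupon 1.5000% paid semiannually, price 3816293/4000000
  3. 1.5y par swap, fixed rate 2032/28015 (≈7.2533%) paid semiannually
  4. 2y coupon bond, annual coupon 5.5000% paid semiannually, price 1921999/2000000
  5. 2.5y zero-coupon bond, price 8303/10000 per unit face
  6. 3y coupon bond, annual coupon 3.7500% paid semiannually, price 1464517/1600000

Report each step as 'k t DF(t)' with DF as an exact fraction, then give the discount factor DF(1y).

1 1/2 9633/10000
2 1 4699/5000
3 3/2 1123/1250
4 2 8603/10000
5 5/2 8303/10000
6 3 4079/5000
DF(1y) = 4699/5000 ≈ 0.939800

step 1 [0.5y] swap r/2=367/9633: DF=(1 − 367/9633·(0))/(1+367/9633) = 9633/10000 ≈ 0.963300
step 2 [1y] bond c/2=3/400: DF=(3816293/4000000 − 3/400·(0.963300))/(1+3/400) = 4699/5000 ≈ 0.939800
step 3 [1.5y] swap r/2=1016/28015: DF=(1 − 1016/28015·(0.963300+0.939800))/(1+1016/28015) = 1123/1250 ≈ 0.898400
step 4 [2y] bond c/2=11/400: DF=(1921999/2000000 − 11/400·(0.963300+0.939800+0.898400))/(1+11/400) = 8603/10000 ≈ 0.860300
step 5 [2.5y] zero: DF = P = 8303/10000 ≈ 0.830300
step 6 [3y] bond c/2=3/160: DF=(1464517/1600000 − 3/160·(0.963300+0.939800+0.898400+0.860300+0.830300))/(1+3/160) = 4079/5000 ≈ 0.815800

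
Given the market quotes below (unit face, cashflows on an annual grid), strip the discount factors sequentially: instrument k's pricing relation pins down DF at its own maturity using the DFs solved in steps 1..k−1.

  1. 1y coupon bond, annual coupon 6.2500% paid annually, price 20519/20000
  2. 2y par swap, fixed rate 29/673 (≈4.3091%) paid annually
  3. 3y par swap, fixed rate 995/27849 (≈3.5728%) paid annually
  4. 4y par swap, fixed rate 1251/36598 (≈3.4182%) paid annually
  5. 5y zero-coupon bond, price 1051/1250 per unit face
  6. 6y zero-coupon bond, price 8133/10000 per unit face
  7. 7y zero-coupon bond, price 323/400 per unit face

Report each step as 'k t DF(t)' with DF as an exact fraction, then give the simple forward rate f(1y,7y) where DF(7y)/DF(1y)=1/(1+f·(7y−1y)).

1 1 1207/1250
2 2 2297/2500
3 3 1801/2000
4 4 8749/10000
5 5 1051/1250
6 6 8133/10000
7 7 323/400
f(1y,7y) = ((1207/1250)/(323/400) − 1)/(6) = 31/950 ≈ 3.2632%

step 1 [1y] bond c/1=1/16: DF=(20519/20000 − 1/16·(0))/(1+1/16) = 1207/1250 ≈ 0.965600
step 2 [2y] swap r/1=29/673: DF=(1 − 29/673·(0.965600))/(1+29/673) = 2297/2500 ≈ 0.918800
step 3 [3y] swap r/1=995/27849: DF=(1 − 995/27849·(0.965600+0.918800))/(1+995/27849) = 1801/2000 ≈ 0.900500
step 4 [4y] swap r/1=1251/36598: DF=(1 − 1251/36598·(0.965600+0.918800+0.900500))/(1+1251/36598) = 8749/10000 ≈ 0.874900
step 5 [5y] zero: DF = P = 1051/1250 ≈ 0.840800
step 6 [6y] zero: DF = P = 8133/10000 ≈ 0.813300
step 7 [7y] zero: DF = P = 323/400 ≈ 0.807500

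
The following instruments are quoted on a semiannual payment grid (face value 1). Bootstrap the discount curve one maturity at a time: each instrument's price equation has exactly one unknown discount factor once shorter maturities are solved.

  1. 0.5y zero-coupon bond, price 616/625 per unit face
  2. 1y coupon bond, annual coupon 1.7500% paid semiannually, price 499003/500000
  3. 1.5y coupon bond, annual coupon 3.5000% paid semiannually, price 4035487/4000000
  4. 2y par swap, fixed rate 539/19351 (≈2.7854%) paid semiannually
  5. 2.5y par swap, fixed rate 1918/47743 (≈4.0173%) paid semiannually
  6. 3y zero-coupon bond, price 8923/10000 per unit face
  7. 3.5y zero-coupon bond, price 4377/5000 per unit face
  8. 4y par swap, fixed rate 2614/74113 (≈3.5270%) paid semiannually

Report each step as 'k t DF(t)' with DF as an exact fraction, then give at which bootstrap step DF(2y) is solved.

step 1 [0.5y] zero: DF = P = 616/625 ≈ 0.985600
step 2 [1y] bond c/2=7/800: DF=(499003/500000 − 7/800·(0.985600))/(1+7/800) = 613/625 ≈ 0.980800
step 3 [1.5y] bond c/2=7/400: DF=(4035487/4000000 − 7/400·(0.985600+0.980800))/(1+7/400) = 9577/10000 ≈ 0.957700
step 4 [2y] swap r/2=539/38702: DF=(1 − 539/38702·(0.985600+0.980800+0.957700))/(1+539/38702) = 9461/10000 ≈ 0.946100
step 5 [2.5y] swap r/2=959/47743: DF=(1 − 959/47743·(0.985600+0.980800+0.957700+0.946100))/(1+959/47743) = 9041/10000 ≈ 0.904100
step 6 [3y] zero: DF = P = 8923/10000 ≈ 0.892300
step 7 [3.5y] zero: DF = P = 4377/5000 ≈ 0.875400
step 8 [4y] swap r/2=1307/74113: DF=(1 − 1307/74113·(0.985600+0.980800+0.957700+0.946100+0.904100+0.892300+0.875400))/(1+1307/74113) = 8693/10000 ≈ 0.869300

1 1/2 616/625
2 1 613/625
3 3/2 9577/10000
4 2 9461/10000
5 5/2 9041/10000
6 3 8923/10000
7 7/2 4377/5000
8 4 8693/10000
DF(2y) is solved at step 4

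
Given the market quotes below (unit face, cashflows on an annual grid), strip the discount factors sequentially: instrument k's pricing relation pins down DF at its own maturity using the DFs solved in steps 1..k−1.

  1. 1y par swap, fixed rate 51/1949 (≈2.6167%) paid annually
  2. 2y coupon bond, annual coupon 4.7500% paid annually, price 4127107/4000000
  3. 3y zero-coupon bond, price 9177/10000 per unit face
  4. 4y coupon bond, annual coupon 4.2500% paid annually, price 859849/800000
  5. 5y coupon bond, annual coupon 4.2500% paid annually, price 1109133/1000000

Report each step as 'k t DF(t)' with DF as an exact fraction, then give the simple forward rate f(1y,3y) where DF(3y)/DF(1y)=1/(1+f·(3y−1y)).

step 1 [1y] swap r/1=51/1949: DF=(1 − 51/1949·(0))/(1+51/1949) = 1949/2000 ≈ 0.974500
step 2 [2y] bond c/1=19/400: DF=(4127107/4000000 − 19/400·(0.974500))/(1+19/400) = 588/625 ≈ 0.940800
step 3 [3y] zero: DF = P = 9177/10000 ≈ 0.917700
step 4 [4y] bond c/1=17/400: DF=(859849/800000 − 17/400·(0.974500+0.940800+0.917700))/(1+17/400) = 1831/2000 ≈ 0.915500
step 5 [5y] bond c/1=17/400: DF=(1109133/1000000 − 17/400·(0.974500+0.940800+0.917700+0.915500))/(1+17/400) = 9111/10000 ≈ 0.911100

1 1 1949/2000
2 2 588/625
3 3 9177/10000
4 4 1831/2000
5 5 9111/10000
f(1y,3y) = ((1949/2000)/(9177/10000) − 1)/(2) = 284/9177 ≈ 3.0947%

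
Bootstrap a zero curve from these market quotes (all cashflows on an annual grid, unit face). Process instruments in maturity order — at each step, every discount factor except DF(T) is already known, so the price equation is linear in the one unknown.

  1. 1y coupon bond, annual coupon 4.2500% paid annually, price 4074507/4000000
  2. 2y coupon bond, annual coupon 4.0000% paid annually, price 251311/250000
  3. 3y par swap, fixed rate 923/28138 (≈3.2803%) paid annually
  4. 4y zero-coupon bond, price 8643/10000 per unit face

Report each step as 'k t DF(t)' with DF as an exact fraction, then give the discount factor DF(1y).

1 1 9771/10000
2 2 929/1000
3 3 9077/10000
4 4 8643/10000
DF(1y) = 9771/10000 ≈ 0.977100

step 1 [1y] bond c/1=17/400: DF=(4074507/4000000 − 17/400·(0))/(1+17/400) = 9771/10000 ≈ 0.977100
step 2 [2y] bond c/1=1/25: DF=(251311/250000 − 1/25·(0.977100))/(1+1/25) = 929/1000 ≈ 0.929000
step 3 [3y] swap r/1=923/28138: DF=(1 − 923/28138·(0.977100+0.929000))/(1+923/28138) = 9077/10000 ≈ 0.907700
step 4 [4y] zero: DF = P = 8643/10000 ≈ 0.864300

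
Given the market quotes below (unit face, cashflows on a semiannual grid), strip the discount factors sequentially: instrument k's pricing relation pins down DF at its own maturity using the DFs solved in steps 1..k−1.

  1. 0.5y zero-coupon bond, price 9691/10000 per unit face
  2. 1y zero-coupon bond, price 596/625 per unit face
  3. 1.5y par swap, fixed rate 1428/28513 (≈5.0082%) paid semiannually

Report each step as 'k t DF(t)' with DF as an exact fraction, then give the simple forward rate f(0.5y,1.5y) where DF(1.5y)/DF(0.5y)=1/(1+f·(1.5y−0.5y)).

step 1 [0.5y] zero: DF = P = 9691/10000 ≈ 0.969100
step 2 [1y] zero: DF = P = 596/625 ≈ 0.953600
step 3 [1.5y] swap r/2=714/28513: DF=(1 − 714/28513·(0.969100+0.953600))/(1+714/28513) = 4643/5000 ≈ 0.928600

1 1/2 9691/10000
2 1 596/625
3 3/2 4643/5000
f(0.5y,1.5y) = ((9691/10000)/(4643/5000) − 1)/(1) = 405/9286 ≈ 4.3614%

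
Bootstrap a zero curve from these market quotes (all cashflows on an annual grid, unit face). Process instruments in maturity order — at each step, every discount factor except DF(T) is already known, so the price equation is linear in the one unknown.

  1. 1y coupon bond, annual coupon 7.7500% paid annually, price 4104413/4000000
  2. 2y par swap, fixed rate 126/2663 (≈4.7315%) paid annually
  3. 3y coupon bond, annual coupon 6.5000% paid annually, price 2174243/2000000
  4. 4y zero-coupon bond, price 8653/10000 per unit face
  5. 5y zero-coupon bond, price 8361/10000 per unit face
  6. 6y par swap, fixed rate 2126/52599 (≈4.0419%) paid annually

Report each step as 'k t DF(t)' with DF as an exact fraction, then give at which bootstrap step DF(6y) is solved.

1 1 9523/10000
2 2 4559/5000
3 3 907/1000
4 4 8653/10000
5 5 8361/10000
6 6 3937/5000
DF(6y) is solved at step 6

step 1 [1y] bond c/1=31/400: DF=(4104413/4000000 − 31/400·(0))/(1+31/400) = 9523/10000 ≈ 0.952300
step 2 [2y] swap r/1=126/2663: DF=(1 − 126/2663·(0.952300))/(1+126/2663) = 4559/5000 ≈ 0.911800
step 3 [3y] bond c/1=13/200: DF=(2174243/2000000 − 13/200·(0.952300+0.911800))/(1+13/200) = 907/1000 ≈ 0.907000
step 4 [4y] zero: DF = P = 8653/10000 ≈ 0.865300
step 5 [5y] zero: DF = P = 8361/10000 ≈ 0.836100
step 6 [6y] swap r/1=2126/52599: DF=(1 − 2126/52599·(0.952300+0.911800+0.907000+0.865300+0.836100))/(1+2126/52599) = 3937/5000 ≈ 0.787400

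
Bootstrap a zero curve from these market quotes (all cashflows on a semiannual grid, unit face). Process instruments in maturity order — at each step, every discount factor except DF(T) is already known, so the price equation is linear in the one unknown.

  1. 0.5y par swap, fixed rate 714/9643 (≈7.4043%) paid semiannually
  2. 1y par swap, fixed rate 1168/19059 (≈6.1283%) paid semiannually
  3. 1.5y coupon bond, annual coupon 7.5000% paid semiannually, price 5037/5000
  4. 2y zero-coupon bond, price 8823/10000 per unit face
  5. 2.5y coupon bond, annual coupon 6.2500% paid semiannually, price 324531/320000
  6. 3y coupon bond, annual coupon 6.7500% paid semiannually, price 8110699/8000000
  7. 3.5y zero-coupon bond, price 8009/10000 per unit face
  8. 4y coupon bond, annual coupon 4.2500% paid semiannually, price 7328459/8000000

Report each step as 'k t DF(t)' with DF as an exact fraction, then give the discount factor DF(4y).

step 1 [0.5y] swap r/2=357/9643: DF=(1 − 357/9643·(0))/(1+357/9643) = 9643/10000 ≈ 0.964300
step 2 [1y] swap r/2=584/19059: DF=(1 − 584/19059·(0.964300))/(1+584/19059) = 1177/1250 ≈ 0.941600
step 3 [1.5y] bond c/2=3/80: DF=(5037/5000 − 3/80·(0.964300+0.941600))/(1+3/80) = 9021/10000 ≈ 0.902100
step 4 [2y] zero: DF = P = 8823/10000 ≈ 0.882300
step 5 [2.5y] bond c/2=1/32: DF=(324531/320000 − 1/32·(0.964300+0.941600+0.902100+0.882300))/(1+1/32) = 2179/2500 ≈ 0.871600
step 6 [3y] bond c/2=27/800: DF=(8110699/8000000 − 27/800·(0.964300+0.941600+0.902100+0.882300+0.871600))/(1+27/800) = 4159/5000 ≈ 0.831800
step 7 [3.5y] zero: DF = P = 8009/10000 ≈ 0.800900
step 8 [4y] bond c/2=17/800: DF=(7328459/8000000 − 17/800·(0.964300+0.941600+0.902100+0.882300+0.871600+0.831800+0.800900))/(1+17/800) = 7681/10000 ≈ 0.768100

1 1/2 9643/10000
2 1 1177/1250
3 3/2 9021/10000
4 2 8823/10000
5 5/2 2179/2500
6 3 4159/5000
7 7/2 8009/10000
8 4 7681/10000
DF(4y) = 7681/10000 ≈ 0.768100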